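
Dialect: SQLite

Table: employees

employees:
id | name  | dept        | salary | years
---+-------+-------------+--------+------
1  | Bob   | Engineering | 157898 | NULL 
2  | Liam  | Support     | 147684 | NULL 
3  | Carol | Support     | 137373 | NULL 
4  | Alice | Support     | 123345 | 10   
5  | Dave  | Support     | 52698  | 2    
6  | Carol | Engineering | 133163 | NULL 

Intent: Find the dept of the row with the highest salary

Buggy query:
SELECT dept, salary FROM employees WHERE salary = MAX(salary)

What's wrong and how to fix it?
Bug: MAX(salary) is an aggregate and cannot be used directly in WHERE

Fix: Wrap MAX in a scalar subquery so WHERE compares against a single value

Corrected query:
SELECT dept, salary FROM employees WHERE salary = (SELECT MAX(salary) FROM employees)

Result:
dept        | salary
------------+-------
Engineering | 157898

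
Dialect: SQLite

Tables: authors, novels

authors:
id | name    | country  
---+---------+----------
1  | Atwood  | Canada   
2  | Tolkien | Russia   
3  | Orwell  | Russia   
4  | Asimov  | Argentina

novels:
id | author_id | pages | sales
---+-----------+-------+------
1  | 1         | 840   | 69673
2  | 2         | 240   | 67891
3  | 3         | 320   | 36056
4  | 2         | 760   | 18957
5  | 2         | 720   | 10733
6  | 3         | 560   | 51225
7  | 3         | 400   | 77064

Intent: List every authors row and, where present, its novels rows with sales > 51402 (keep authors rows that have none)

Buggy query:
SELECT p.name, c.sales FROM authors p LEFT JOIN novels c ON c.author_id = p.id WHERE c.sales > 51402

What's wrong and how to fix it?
Bug: Filtering c.sales in WHERE discards the NULL rows produced by LEFT JOIN, turning it into an inner join

Fix: Move the right-table condition into the ON clause so unmatched parents are kept

Corrected query:
SELECT p.name, c.sales FROM authors p LEFT JOIN novels c ON c.author_id = p.id AND c.sales > 51402

Result:
name    | sales
--------+------
Atwood  | 69673
Tolkien | 67891
Orwell  | 77064
Asimov  | NULL 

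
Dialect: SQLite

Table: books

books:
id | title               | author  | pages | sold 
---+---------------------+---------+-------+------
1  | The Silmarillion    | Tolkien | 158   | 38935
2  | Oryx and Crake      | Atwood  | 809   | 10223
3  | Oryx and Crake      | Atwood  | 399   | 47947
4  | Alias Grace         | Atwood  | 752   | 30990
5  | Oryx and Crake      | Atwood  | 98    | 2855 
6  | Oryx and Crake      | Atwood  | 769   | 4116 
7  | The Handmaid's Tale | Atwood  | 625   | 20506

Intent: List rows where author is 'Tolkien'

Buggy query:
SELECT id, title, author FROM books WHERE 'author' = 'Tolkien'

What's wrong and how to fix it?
Bug: 'author' in single quotes is a string literal, not the column; the comparison is literal-vs-literal and never true

Fix: Reference the column as author without single quotes

Corrected query:
SELECT id, title, author FROM books WHERE author = 'Tolkien'

Result:
id | title            | author 
---+------------------+--------
1  | The Silmarillion | Tolkien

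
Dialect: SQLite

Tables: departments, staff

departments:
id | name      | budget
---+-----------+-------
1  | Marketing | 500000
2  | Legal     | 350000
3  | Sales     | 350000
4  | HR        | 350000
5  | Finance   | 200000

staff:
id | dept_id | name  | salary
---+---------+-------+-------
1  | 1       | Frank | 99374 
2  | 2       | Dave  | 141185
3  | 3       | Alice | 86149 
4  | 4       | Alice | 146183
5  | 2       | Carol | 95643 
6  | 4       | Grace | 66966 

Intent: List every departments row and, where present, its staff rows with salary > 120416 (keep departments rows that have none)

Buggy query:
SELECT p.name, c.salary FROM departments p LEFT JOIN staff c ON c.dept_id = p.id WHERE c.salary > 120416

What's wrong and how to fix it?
Bug: Filtering c.salary in WHERE discards the NULL rows produced by LEFT JOIN, turning it into an inner join

Fix: Move the right-table condition into the ON clause so unmatched parents are kept

Corrected query:
SELECT p.name, c.salary FROM departments p LEFT JOIN staff c ON c.dept_id = p.id AND c.salary > 120416

Result:
name      | salary
----------+-------
Marketing | NULL  
Legal     | 141185
Sales     | NULL  
HR        | 146183
Finance   | NULL  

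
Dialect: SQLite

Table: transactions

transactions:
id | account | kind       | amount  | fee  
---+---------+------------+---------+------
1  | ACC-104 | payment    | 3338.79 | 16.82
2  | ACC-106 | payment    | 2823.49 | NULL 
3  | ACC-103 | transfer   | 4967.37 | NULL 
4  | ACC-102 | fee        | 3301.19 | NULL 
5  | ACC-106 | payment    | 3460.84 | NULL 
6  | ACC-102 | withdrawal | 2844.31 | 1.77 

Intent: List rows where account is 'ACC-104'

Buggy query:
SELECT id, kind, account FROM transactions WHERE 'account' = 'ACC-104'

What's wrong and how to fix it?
Bug: Single quotes denote string literals in SQL; the column name is being compared as a constant string

Fix: Remove the quotes around the column name (or use double quotes for an identifier)

Corrected query:
SELECT id, kind, account FROM transactions WHERE account = 'ACC-104'

Result:
id | kind    | account
---+---------+--------
1  | payment | ACC-104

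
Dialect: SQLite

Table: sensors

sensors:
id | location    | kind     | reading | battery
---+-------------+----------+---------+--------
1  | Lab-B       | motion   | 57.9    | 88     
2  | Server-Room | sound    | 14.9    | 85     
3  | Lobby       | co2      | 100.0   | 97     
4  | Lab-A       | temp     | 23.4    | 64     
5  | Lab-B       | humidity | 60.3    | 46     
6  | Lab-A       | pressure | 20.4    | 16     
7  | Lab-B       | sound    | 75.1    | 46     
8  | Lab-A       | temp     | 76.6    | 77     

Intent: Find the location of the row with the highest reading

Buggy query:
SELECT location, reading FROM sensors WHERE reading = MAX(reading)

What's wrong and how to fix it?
Bug: MAX(reading) is an aggregate and cannot be used directly in WHERE

Fix: Wrap MAX in a scalar subquery so WHERE compares against a single value

Corrected query:
SELECT location, reading FROM sensors WHERE reading = (SELECT MAX(reading) FROM sensors)

Result:
location | reading
---------+--------
Lobby    | 100    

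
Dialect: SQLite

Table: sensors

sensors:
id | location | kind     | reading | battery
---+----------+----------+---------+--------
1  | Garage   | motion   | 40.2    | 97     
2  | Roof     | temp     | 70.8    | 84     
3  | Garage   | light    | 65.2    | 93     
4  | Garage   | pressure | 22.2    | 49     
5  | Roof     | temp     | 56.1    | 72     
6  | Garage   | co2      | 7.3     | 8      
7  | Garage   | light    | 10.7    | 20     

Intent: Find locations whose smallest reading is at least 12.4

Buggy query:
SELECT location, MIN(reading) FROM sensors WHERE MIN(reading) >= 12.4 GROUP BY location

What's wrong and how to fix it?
Bug: Aggregates like MIN are computed per group after WHERE runs

Fix: Use HAVING for the per-group MIN condition

Corrected query:
SELECT location, MIN(reading) FROM sensors GROUP BY location HAVING MIN(reading) >= 12.4

Result:
location | MIN(reading)
---------+-------------
Roof     | 56.1        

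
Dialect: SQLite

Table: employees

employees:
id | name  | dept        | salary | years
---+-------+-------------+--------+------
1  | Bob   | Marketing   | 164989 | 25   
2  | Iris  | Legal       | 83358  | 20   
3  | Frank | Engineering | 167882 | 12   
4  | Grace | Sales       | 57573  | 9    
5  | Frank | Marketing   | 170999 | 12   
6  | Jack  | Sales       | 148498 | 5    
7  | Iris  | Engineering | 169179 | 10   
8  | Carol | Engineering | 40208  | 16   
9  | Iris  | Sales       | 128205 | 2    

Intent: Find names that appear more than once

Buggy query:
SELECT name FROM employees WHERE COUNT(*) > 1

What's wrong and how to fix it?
Bug: COUNT(*) is an aggregate and cannot be used in WHERE

Fix: GROUP BY name, then filter groups with HAVING COUNT(*) > 1

Corrected query:
SELECT name FROM employees GROUP BY name HAVING COUNT(*) > 1

Result:
name 
-----
Frank
Iris 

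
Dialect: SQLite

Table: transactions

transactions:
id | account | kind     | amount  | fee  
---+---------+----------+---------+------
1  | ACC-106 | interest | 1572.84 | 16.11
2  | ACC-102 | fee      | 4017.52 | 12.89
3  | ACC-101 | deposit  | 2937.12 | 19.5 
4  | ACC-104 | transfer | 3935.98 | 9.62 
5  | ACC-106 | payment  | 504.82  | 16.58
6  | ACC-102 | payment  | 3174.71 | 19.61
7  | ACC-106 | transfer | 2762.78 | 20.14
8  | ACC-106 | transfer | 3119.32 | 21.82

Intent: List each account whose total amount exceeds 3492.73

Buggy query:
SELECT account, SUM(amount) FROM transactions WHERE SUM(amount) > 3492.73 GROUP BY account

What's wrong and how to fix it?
Bug: SUM(amount) is an aggregate, but WHERE filters rows before aggregation

Fix: Move the aggregate condition to a HAVING clause

Corrected query:
SELECT account, SUM(amount) FROM transactions GROUP BY account HAVING SUM(amount) > 3492.73

Result:
account | SUM(amount)
--------+------------
ACC-102 | 7192.23    
ACC-104 | 3935.98    
ACC-106 | 7959.76    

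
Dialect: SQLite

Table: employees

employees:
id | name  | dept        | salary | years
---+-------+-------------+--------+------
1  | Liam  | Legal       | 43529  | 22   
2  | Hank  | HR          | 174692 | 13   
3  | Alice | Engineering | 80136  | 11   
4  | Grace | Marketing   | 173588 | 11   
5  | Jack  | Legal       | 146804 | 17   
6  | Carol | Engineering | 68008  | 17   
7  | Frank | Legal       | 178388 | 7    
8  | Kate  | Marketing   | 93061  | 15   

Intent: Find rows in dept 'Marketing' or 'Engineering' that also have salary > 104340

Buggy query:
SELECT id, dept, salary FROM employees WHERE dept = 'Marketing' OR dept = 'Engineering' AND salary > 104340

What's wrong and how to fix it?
Bug: Without parentheses, AND is evaluated before OR, so the salary filter only applies to the 'Engineering' branch

Fix: Add parentheses around the OR so the AND applies to both alternatives

Corrected query:
SELECT id, dept, salary FROM employees WHERE (dept = 'Marketing' OR dept = 'Engineering') AND salary > 104340

Result:
id | dept      | salary
---+-----------+-------
4  | Marketing | 173588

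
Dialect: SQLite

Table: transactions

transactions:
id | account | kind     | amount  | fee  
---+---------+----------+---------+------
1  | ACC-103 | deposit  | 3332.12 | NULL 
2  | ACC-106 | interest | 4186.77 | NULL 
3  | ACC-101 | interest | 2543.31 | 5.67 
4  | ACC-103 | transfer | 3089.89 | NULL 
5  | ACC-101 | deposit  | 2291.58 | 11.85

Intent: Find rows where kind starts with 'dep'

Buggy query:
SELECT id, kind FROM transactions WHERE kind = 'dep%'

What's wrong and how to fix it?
Bug: Wildcards only work with LIKE; '=' treats '%' as a literal character

Fix: Replace '=' with LIKE so 'dep%' is treated as a pattern

Corrected query:
SELECT id, kind FROM transactions WHERE kind LIKE 'dep%'

Result:
id | kind   
---+--------
1  | deposit
5  | deposit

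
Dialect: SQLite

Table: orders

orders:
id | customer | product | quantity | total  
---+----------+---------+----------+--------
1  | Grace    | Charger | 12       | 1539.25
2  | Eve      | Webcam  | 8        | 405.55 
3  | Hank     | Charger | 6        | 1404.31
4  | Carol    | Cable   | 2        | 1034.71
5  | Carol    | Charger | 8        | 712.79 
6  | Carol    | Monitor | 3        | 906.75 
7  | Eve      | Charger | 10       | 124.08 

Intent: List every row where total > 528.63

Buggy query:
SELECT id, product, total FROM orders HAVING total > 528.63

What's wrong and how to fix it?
Bug: HAVING filters the output of aggregation, but this query has no GROUP BY and no aggregate functions, so SQLite rejects it (HAVING clause on a non-aggregate query); the condition here is per row

Fix: Replace HAVING with WHERE since the condition applies to individual rows

Corrected query:
SELECT id, product, total FROM orders WHERE total > 528.63

Result:
id | product | total  
---+---------+--------
1  | Charger | 1539.25
3  | Charger | 1404.31
4  | Cable   | 1034.71
5  | Charger | 712.79 
6  | Monitor | 906.75 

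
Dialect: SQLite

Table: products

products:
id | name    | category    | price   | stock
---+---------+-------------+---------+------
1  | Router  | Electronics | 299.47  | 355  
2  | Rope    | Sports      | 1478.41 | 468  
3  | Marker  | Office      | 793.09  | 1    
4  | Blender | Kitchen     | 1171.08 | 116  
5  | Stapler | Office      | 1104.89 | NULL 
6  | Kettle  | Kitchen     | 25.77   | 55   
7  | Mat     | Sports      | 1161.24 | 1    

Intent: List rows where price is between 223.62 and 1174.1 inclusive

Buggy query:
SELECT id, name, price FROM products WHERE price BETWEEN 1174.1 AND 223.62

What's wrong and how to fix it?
Bug: BETWEEN expects the lower bound first; with 1174.1 AND 223.62 the range is empty

Fix: Swap the bounds so the smaller value comes first

Corrected query:
SELECT id, name, price FROM products WHERE price BETWEEN 223.62 AND 1174.1

Result:
id | name    | price  
---+---------+--------
1  | Router  | 299.47 
3  | Marker  | 793.09 
4  | Blender | 1171.08
5  | Stapler | 1104.89
7  | Mat     | 1161.24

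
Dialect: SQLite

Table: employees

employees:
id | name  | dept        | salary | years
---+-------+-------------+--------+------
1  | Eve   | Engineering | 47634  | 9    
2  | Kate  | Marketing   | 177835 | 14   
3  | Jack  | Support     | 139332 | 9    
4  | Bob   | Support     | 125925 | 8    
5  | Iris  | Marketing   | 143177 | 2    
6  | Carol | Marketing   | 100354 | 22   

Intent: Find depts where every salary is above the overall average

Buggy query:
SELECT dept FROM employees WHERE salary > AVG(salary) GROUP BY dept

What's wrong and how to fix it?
Bug: WHERE evaluates per row before aggregation, so AVG() is unavailable

Fix: Compute the overall average in a scalar subquery and compare each group's MIN against it in HAVING

Corrected query:
SELECT dept FROM employees GROUP BY dept HAVING MIN(salary) > (SELECT AVG(salary) FROM employees)

Result:
dept   
-------
Support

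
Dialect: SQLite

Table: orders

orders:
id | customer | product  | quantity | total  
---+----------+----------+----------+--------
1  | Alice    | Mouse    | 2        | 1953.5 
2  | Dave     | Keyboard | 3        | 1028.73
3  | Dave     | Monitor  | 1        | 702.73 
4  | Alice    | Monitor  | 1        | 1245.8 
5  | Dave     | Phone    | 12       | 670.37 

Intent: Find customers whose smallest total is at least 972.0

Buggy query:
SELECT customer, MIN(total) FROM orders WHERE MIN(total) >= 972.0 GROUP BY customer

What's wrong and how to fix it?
Bug: Aggregates like MIN are computed per group after WHERE runs

Fix: Replace WHERE with HAVING after the GROUP BY

Corrected query:
SELECT customer, MIN(total) FROM orders GROUP BY customer HAVING MIN(total) >= 972.0

Result:
customer | MIN(total)
---------+-----------
Alice    | 1245.8    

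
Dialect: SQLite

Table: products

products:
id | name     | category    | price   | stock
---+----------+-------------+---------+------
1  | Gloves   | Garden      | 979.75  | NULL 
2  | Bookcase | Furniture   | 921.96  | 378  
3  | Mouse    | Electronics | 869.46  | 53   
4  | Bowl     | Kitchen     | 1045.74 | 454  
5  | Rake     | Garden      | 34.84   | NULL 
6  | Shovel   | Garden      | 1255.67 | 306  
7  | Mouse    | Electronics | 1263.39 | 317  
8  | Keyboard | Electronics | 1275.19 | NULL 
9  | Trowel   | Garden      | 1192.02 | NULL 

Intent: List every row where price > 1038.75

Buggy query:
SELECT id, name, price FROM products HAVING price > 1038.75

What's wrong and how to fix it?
Bug: HAVING filters the output of aggregation, but this query has no GROUP BY and no aggregate functions, so SQLite rejects it (HAVING clause on a non-aggregate query); the condition here is per row

Fix: Use WHERE for row-level filtering

Corrected query:
SELECT id, name, price FROM products WHERE price > 1038.75

Result:
id | name     | price  
---+----------+--------
4  | Bowl     | 1045.74
6  | Shovel   | 1255.67
7  | Mouse    | 1263.39
8  | Keyboard | 1275.19
9  | Trowel   | 1192.02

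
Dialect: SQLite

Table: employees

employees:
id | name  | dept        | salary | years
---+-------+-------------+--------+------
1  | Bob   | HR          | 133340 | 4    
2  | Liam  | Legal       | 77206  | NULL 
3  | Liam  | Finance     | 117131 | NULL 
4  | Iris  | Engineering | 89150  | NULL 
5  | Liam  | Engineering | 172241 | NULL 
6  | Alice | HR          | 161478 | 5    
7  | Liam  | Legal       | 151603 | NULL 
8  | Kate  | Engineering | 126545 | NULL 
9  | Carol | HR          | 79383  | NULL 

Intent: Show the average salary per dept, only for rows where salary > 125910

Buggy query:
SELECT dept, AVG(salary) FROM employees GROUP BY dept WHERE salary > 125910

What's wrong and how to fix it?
Bug: Row-level WHERE must come before GROUP BY in the clause order

Fix: Move the WHERE clause before GROUP BY

Corrected query:
SELECT dept, AVG(salary) FROM employees WHERE salary > 125910 GROUP BY dept

Result:
dept        | AVG(salary)
------------+------------
Engineering | 149393     
HR          | 147409     
Legal       | 151603     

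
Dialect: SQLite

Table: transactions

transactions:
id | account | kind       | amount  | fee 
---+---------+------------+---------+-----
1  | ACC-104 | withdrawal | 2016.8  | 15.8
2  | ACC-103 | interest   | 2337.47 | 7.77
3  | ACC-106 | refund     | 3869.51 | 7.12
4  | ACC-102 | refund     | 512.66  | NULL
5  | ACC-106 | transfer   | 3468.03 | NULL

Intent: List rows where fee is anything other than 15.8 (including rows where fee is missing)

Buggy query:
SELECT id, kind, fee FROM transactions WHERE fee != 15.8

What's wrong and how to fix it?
Bug: Inequality against NULL is unknown, not true; rows with NULL are dropped

Fix: Add an explicit OR fee IS NULL to include the missing-value rows

Corrected query:
SELECT id, kind, fee FROM transactions WHERE fee != 15.8 OR fee IS NULL

Result:
id | kind     | fee 
---+----------+-----
2  | interest | 7.77
3  | refund   | 7.12
4  | refund   | NULL
5  | transfer | NULL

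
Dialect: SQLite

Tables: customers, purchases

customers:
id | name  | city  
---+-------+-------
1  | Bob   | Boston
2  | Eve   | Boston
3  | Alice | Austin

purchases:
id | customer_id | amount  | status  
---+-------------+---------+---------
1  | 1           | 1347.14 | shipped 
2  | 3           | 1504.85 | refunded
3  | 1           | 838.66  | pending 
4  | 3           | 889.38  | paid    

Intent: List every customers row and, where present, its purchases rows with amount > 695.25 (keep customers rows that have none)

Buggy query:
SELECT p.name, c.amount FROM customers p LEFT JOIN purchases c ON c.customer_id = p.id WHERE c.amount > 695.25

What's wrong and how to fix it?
Bug: Filtering c.amount in WHERE discards the NULL rows produced by LEFT JOIN, turning it into an inner join

Fix: Put 'c.amount > 695.25' in the JOIN's ON clause instead of WHERE

Corrected query:
SELECT p.name, c.amount FROM customers p LEFT JOIN purchases c ON c.customer_id = p.id AND c.amount > 695.25

Result:
name  | amount 
------+--------
Bob   | 838.66 
Bob   | 1347.14
Eve   | NULL   
Alice | 889.38 
Alice | 1504.85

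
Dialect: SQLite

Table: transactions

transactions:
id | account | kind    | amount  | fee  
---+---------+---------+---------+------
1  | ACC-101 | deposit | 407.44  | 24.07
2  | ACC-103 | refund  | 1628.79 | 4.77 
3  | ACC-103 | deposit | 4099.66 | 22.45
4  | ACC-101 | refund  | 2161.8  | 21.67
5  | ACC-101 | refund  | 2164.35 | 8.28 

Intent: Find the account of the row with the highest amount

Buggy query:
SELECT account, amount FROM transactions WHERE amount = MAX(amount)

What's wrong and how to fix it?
Bug: MAX(amount) is an aggregate and cannot be used directly in WHERE

Fix: Wrap MAX in a scalar subquery so WHERE compares against a single value

Corrected query:
SELECT account, amount FROM transactions WHERE amount = (SELECT MAX(amount) FROM transactions)

Result:
account | amount 
--------+--------
ACC-103 | 4099.66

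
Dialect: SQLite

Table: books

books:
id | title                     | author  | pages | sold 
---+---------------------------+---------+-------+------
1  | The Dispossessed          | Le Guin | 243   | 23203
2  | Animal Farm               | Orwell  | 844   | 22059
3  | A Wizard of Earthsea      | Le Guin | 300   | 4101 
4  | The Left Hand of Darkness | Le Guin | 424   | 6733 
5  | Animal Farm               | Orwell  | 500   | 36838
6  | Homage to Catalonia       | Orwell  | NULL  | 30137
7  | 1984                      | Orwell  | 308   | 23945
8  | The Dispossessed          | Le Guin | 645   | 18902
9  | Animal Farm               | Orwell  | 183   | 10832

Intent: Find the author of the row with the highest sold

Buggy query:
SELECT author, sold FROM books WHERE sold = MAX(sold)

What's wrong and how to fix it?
Bug: WHERE is evaluated per row; an aggregate over the whole table isn't defined there

Fix: Wrap MAX in a scalar subquery so WHERE compares against a single value

Corrected query:
SELECT author, sold FROM books WHERE sold = (SELECT MAX(sold) FROM books)

Result:
author | sold 
-------+------
Orwell | 36838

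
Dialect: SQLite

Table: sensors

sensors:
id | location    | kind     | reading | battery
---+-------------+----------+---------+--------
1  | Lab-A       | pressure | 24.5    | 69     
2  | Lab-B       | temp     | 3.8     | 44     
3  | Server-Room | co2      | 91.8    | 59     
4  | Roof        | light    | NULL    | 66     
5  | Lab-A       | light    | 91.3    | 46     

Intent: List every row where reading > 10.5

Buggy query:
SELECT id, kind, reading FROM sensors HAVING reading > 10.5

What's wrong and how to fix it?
Bug: HAVING filters the output of aggregation, but this query has no GROUP BY and no aggregate functions, so SQLite rejects it (HAVING clause on a non-aggregate query); the condition here is per row

Fix: Replace HAVING with WHERE since the condition applies to individual rows

Corrected query:
SELECT id, kind, reading FROM sensors WHERE reading > 10.5

Result:
id | kind     | reading
---+----------+--------
1  | pressure | 24.5   
3  | co2      | 91.8   
5  | light    | 91.3   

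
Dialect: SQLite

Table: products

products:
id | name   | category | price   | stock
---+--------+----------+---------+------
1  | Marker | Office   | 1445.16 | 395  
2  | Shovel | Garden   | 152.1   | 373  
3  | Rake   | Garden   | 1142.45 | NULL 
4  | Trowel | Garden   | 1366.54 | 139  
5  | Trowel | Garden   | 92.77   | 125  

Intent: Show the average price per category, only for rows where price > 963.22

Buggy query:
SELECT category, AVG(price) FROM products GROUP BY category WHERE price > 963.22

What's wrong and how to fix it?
Bug: WHERE cannot follow GROUP BY

Fix: Place WHERE between FROM and GROUP BY

Corrected query:
SELECT category, AVG(price) FROM products WHERE price > 963.22 GROUP BY category

Result:
category | AVG(price)
---------+-----------
Garden   | 1254.495  
Office   | 1445.16   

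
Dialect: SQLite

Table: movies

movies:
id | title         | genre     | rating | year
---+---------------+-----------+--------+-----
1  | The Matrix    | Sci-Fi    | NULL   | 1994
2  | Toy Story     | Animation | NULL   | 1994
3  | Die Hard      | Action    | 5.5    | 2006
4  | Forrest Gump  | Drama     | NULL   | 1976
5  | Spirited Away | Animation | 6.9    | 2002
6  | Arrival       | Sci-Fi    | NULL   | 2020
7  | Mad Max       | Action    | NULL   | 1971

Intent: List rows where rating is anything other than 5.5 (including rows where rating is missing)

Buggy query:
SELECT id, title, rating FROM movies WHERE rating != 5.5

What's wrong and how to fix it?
Bug: Inequality against NULL is unknown, not true; rows with NULL are dropped

Fix: Handle NULL separately with IS NULL alongside the inequality

Corrected query:
SELECT id, title, rating FROM movies WHERE rating != 5.5 OR rating IS NULL

Result:
id | title         | rating
---+---------------+-------
1  | The Matrix    | NULL  
2  | Toy Story     | NULL  
4  | Forrest Gump  | NULL  
5  | Spirited Away | 6.9   
6  | Arrival       | NULL  
7  | Mad Max       | NULL  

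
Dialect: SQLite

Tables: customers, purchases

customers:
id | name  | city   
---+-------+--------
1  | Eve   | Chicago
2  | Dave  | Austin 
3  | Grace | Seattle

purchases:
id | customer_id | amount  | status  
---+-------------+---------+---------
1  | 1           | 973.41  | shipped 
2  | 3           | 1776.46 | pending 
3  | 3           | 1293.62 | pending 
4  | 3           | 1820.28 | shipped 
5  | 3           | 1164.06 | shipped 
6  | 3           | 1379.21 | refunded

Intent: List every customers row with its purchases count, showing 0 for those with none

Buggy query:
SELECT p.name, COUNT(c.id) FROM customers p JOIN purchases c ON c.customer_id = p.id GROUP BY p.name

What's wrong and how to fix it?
Bug: INNER JOIN drops customers rows that have no matching purchases rows

Fix: Use LEFT JOIN so parents without children still appear (COUNT(c.id) gives 0)

Corrected query:
SELECT p.name, COUNT(c.id) FROM customers p LEFT JOIN purchases c ON c.customer_id = p.id GROUP BY p.name

Result:
name  | COUNT(c.id)
------+------------
Dave  | 0          
Eve   | 1          
Grace | 5          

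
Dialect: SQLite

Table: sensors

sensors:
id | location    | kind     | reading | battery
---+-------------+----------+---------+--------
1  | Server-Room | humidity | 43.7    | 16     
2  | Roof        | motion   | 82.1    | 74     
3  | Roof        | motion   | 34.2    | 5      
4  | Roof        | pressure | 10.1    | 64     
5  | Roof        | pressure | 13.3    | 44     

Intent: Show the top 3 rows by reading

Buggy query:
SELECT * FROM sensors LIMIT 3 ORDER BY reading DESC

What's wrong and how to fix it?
Bug: LIMIT must come after ORDER BY

Fix: Sort with ORDER BY, then apply LIMIT

Corrected query:
SELECT * FROM sensors ORDER BY reading DESC LIMIT 3

Result:
id | location    | kind     | reading | battery
---+-------------+----------+---------+--------
2  | Roof        | motion   | 82.1    | 74     
1  | Server-Room | humidity | 43.7    | 16     
3  | Roof        | motion   | 34.2    | 5      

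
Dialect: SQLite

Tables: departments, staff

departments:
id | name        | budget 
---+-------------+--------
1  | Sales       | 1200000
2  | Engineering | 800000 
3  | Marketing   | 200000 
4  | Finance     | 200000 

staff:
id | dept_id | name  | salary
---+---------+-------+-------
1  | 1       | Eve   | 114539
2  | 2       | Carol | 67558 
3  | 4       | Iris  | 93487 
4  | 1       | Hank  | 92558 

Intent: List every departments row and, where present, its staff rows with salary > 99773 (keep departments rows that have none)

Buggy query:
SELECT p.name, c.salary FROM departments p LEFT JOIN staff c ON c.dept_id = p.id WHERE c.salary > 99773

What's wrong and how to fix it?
Bug: A WHERE condition on the right-hand table after LEFT JOIN drops unmatched parents

Fix: Move the right-table condition into the ON clause so unmatched parents are kept

Corrected query:
SELECT p.name, c.salary FROM departments p LEFT JOIN staff c ON c.dept_id = p.id AND c.salary > 99773

Result:
name        | salary
------------+-------
Sales       | 114539
Engineering | NULL  
Marketing   | NULL  
Finance     | NULL  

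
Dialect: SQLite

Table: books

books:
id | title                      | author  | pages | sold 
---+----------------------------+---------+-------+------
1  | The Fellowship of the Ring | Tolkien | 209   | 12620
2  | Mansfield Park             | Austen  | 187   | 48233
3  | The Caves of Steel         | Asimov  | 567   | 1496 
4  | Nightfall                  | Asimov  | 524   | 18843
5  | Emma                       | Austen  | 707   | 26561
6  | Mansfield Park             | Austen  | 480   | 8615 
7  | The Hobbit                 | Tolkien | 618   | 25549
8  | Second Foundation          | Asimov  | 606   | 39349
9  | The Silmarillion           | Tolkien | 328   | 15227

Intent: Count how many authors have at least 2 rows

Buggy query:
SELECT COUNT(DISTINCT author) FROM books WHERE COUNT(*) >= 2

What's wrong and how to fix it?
Bug: COUNT(*) cannot appear in WHERE; the per-group count doesn't exist yet

Fix: Use a subquery that GROUPs and filters with HAVING, then count its rows

Corrected query:
SELECT COUNT(*) FROM (SELECT author FROM books GROUP BY author HAVING COUNT(*) >= 2)

Result:
COUNT(*)
--------
3       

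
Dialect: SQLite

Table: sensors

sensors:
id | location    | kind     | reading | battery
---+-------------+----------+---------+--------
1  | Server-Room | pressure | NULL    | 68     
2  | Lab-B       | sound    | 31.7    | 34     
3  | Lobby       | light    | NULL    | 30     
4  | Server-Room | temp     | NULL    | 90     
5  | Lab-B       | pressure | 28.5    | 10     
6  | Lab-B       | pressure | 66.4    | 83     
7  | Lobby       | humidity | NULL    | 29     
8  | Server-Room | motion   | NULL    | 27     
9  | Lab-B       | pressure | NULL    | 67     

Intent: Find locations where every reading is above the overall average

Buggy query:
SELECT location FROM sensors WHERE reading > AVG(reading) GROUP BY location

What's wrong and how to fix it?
Bug: AVG() is an aggregate; it can't sit directly in WHERE

Fix: Use a subquery for AVG and a HAVING MIN(...) filter so the condition holds for every row in the group

Corrected query:
SELECT location FROM sensors GROUP BY location HAVING MIN(reading) > (SELECT AVG(reading) FROM sensors)

Result:
(no rows)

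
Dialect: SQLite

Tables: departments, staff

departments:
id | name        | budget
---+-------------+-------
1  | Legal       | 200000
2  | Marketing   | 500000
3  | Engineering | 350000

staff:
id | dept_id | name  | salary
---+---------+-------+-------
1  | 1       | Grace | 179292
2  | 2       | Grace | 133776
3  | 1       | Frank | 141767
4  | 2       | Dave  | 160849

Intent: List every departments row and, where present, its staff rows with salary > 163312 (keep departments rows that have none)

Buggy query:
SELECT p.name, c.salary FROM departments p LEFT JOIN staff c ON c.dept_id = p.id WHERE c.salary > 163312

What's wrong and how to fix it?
Bug: A WHERE condition on the right-hand table after LEFT JOIN drops unmatched parents

Fix: Put 'c.salary > 163312' in the JOIN's ON clause instead of WHERE

Corrected query:
SELECT p.name, c.salary FROM departments p LEFT JOIN staff c ON c.dept_id = p.id AND c.salary > 163312

Result:
name        | salary
------------+-------
Legal       | 179292
Marketing   | NULL  
Engineering | NULL  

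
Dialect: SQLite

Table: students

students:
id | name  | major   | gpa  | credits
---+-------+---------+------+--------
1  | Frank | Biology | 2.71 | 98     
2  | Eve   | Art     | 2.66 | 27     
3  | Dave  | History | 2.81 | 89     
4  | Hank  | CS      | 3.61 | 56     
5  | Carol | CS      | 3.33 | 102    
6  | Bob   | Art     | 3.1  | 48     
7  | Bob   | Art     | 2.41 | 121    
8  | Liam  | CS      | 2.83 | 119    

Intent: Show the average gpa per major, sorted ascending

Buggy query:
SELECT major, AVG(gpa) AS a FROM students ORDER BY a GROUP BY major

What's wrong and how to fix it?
Bug: ORDER BY appears before GROUP BY; SQL clause order requires GROUP BY first

Fix: Move ORDER BY to the end, after GROUP BY

Corrected query:
SELECT major, AVG(gpa) AS a FROM students GROUP BY major ORDER BY a

Result:
major   | a       
--------+---------
Biology | 2.71    
Art     | 2.723333
History | 2.81    
CS      | 3.256667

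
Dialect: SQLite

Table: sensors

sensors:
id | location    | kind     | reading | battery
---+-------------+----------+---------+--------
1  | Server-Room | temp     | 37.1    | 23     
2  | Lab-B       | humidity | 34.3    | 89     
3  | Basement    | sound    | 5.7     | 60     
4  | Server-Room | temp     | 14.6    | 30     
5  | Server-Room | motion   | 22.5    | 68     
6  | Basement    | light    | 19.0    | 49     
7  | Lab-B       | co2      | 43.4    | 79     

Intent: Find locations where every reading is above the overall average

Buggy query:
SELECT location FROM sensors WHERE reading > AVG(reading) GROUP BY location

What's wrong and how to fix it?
Bug: AVG() is an aggregate; it can't sit directly in WHERE

Fix: Use a subquery for AVG and a HAVING MIN(...) filter so the condition holds for every row in the group

Corrected query:
SELECT location FROM sensors GROUP BY location HAVING MIN(reading) > (SELECT AVG(reading) FROM sensors)

Result:
location
--------
Lab-B   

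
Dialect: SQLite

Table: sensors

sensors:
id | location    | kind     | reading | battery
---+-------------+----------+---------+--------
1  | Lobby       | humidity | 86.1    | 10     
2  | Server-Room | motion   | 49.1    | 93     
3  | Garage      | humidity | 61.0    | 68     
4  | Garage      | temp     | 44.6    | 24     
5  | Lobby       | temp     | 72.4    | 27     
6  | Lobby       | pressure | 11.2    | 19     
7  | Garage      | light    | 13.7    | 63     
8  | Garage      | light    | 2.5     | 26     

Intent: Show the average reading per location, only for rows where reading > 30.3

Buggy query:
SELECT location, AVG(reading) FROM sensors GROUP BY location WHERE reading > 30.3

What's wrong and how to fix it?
Bug: WHERE cannot follow GROUP BY

Fix: Place WHERE between FROM and GROUP BY

Corrected query:
SELECT location, AVG(reading) FROM sensors WHERE reading > 30.3 GROUP BY location

Result:
location    | AVG(reading)
------------+-------------
Garage      | 52.8        
Lobby       | 79.25       
Server-Room | 49.1        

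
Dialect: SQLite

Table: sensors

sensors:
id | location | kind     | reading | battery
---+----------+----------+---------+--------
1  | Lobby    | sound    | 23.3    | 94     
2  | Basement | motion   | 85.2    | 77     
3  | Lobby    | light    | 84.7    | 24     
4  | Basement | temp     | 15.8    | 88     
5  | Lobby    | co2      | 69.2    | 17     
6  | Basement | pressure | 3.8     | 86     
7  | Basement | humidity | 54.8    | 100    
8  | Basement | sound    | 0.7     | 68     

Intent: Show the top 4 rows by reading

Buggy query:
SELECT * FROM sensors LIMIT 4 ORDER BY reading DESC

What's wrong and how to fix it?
Bug: ORDER BY cannot follow LIMIT; LIMIT is the final clause

Fix: Swap the clauses: ORDER BY first, then LIMIT

Corrected query:
SELECT * FROM sensors ORDER BY reading DESC LIMIT 4

Result:
id | location | kind     | reading | battery
---+----------+----------+---------+--------
2  | Basement | motion   | 85.2    | 77     
3  | Lobby    | light    | 84.7    | 24     
5  | Lobby    | co2      | 69.2    | 17     
7  | Basement | humidity | 54.8    | 100    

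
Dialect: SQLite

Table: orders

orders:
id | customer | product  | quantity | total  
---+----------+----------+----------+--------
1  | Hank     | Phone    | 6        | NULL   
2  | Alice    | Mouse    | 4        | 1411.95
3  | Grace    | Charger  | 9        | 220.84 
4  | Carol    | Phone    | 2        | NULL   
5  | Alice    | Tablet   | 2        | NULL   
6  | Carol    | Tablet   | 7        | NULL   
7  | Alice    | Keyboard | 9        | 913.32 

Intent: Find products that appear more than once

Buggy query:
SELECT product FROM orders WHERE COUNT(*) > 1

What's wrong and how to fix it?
Bug: WHERE can't reference COUNT(*); aggregates are computed after WHERE

Fix: GROUP BY product, then filter groups with HAVING COUNT(*) > 1

Corrected query:
SELECT product FROM orders GROUP BY product HAVING COUNT(*) > 1

Result:
product
-------
Phone  
Tablet 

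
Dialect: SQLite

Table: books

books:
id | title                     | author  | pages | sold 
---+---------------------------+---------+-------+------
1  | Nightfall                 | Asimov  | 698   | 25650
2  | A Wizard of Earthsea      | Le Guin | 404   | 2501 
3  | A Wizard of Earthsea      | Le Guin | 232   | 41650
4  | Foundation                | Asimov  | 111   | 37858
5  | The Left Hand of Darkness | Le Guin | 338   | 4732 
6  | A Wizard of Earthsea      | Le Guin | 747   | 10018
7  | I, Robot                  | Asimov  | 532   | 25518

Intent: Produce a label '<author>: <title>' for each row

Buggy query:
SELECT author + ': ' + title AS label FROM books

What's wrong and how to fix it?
Bug: SQLite uses || for string concatenation; + coerces text to numbers (yielding 0)

Fix: Use the || operator for string concatenation

Corrected query:
SELECT author || ': ' || title AS label FROM books

Result:
label                             
----------------------------------
Asimov: Nightfall                 
Le Guin: A Wizard of Earthsea     
Le Guin: A Wizard of Earthsea     
Asimov: Foundation                
Le Guin: The Left Hand of Darkness
Le Guin: A Wizard of Earthsea     
Asimov: I, Robot                  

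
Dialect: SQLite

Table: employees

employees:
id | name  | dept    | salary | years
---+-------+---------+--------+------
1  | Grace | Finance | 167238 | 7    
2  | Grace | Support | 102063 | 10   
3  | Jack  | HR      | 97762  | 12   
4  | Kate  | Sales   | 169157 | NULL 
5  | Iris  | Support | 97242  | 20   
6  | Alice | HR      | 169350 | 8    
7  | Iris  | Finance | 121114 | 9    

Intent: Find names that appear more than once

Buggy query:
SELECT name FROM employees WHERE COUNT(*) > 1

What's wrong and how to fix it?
Bug: WHERE can't reference COUNT(*); aggregates are computed after WHERE

Fix: Group first, then use HAVING for the count condition

Corrected query:
SELECT name FROM employees GROUP BY name HAVING COUNT(*) > 1

Result:
name 
-----
Grace
Iris 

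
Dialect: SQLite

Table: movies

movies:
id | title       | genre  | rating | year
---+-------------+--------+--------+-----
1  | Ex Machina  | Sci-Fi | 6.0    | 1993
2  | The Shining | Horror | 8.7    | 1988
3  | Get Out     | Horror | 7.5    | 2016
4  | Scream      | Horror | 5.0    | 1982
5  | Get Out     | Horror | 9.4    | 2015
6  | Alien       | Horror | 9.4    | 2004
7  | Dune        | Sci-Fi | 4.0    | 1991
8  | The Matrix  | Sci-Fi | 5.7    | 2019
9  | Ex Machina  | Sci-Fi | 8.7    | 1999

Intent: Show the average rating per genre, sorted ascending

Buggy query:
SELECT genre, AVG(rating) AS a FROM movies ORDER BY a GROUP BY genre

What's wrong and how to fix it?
Bug: GROUP BY must precede ORDER BY

Fix: Reorder: SELECT … FROM … GROUP BY … ORDER BY …

Corrected query:
SELECT genre, AVG(rating) AS a FROM movies GROUP BY genre ORDER BY a

Result:
genre  | a  
-------+----
Sci-Fi | 6.1
Horror | 8  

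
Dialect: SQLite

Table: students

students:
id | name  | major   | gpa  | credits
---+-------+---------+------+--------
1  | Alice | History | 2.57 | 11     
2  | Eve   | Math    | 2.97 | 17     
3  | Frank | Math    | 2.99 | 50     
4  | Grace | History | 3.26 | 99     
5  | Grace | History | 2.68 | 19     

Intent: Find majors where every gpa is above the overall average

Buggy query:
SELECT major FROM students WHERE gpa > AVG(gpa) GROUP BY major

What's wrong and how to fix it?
Bug: WHERE evaluates per row before aggregation, so AVG() is unavailable

Fix: Use a subquery for AVG and a HAVING MIN(...) filter so the condition holds for every row in the group

Corrected query:
SELECT major FROM students GROUP BY major HAVING MIN(gpa) > (SELECT AVG(gpa) FROM students)

Result:
major
-----
Math 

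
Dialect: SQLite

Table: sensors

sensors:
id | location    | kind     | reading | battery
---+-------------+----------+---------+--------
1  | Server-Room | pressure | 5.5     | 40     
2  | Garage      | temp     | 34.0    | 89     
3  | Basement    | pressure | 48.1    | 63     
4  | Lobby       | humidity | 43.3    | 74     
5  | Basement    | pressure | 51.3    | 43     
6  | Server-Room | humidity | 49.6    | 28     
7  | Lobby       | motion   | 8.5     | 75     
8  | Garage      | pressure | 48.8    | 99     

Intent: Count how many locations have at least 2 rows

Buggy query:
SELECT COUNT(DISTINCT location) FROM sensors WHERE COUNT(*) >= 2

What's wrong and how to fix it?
Bug: COUNT(*) cannot appear in WHERE; the per-group count doesn't exist yet

Fix: Group first with HAVING COUNT(*) >= 2, then COUNT the resulting groups

Corrected query:
SELECT COUNT(*) FROM (SELECT location FROM sensors GROUP BY location HAVING COUNT(*) >= 2)

Result:
COUNT(*)
--------
4       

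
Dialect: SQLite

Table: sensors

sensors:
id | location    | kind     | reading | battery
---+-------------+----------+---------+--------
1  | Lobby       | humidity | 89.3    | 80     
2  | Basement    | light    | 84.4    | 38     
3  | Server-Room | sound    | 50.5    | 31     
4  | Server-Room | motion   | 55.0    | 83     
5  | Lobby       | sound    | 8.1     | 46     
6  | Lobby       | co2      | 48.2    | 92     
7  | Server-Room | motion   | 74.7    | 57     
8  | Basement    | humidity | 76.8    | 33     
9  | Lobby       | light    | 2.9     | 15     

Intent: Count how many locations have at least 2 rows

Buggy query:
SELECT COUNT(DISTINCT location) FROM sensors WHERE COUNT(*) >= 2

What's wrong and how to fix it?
Bug: WHERE filters individual rows, not groups, so a group-level COUNT is invalid there

Fix: Group first with HAVING COUNT(*) >= 2, then COUNT the resulting groups

Corrected query:
SELECT COUNT(*) FROM (SELECT location FROM sensors GROUP BY location HAVING COUNT(*) >= 2)

Result:
COUNT(*)
--------
3       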